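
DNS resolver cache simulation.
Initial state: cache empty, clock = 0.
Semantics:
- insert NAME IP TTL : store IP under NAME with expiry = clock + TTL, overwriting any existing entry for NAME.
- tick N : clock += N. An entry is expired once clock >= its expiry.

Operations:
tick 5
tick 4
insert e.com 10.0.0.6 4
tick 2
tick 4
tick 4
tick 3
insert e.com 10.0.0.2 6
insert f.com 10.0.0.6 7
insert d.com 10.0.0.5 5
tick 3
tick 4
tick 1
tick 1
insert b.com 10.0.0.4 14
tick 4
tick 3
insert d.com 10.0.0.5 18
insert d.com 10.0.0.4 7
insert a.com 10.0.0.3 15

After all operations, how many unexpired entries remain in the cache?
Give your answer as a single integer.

Op 1: tick 5 -> clock=5.
Op 2: tick 4 -> clock=9.
Op 3: insert e.com -> 10.0.0.6 (expiry=9+4=13). clock=9
Op 4: tick 2 -> clock=11.
Op 5: tick 4 -> clock=15. purged={e.com}
Op 6: tick 4 -> clock=19.
Op 7: tick 3 -> clock=22.
Op 8: insert e.com -> 10.0.0.2 (expiry=22+6=28). clock=22
Op 9: insert f.com -> 10.0.0.6 (expiry=22+7=29). clock=22
Op 10: insert d.com -> 10.0.0.5 (expiry=22+5=27). clock=22
Op 11: tick 3 -> clock=25.
Op 12: tick 4 -> clock=29. purged={d.com,e.com,f.com}
Op 13: tick 1 -> clock=30.
Op 14: tick 1 -> clock=31.
Op 15: insert b.com -> 10.0.0.4 (expiry=31+14=45). clock=31
Op 16: tick 4 -> clock=35.
Op 17: tick 3 -> clock=38.
Op 18: insert d.com -> 10.0.0.5 (expiry=38+18=56). clock=38
Op 19: insert d.com -> 10.0.0.4 (expiry=38+7=45). clock=38
Op 20: insert a.com -> 10.0.0.3 (expiry=38+15=53). clock=38
Final cache (unexpired): {a.com,b.com,d.com} -> size=3

Answer: 3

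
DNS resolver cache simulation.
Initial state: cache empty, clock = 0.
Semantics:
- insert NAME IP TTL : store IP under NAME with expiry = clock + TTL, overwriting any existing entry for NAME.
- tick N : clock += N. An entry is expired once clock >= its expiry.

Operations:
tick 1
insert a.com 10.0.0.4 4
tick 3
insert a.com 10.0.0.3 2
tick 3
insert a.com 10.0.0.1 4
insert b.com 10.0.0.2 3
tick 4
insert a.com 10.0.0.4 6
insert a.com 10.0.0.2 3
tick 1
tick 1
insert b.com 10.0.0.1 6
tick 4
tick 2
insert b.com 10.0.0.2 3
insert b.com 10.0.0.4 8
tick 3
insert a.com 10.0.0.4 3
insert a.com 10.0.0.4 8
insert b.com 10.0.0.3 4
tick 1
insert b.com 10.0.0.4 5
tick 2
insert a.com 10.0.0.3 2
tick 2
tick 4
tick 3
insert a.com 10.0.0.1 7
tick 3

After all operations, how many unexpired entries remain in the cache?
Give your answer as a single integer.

Answer: 1

Derivation:
Op 1: tick 1 -> clock=1.
Op 2: insert a.com -> 10.0.0.4 (expiry=1+4=5). clock=1
Op 3: tick 3 -> clock=4.
Op 4: insert a.com -> 10.0.0.3 (expiry=4+2=6). clock=4
Op 5: tick 3 -> clock=7. purged={a.com}
Op 6: insert a.com -> 10.0.0.1 (expiry=7+4=11). clock=7
Op 7: insert b.com -> 10.0.0.2 (expiry=7+3=10). clock=7
Op 8: tick 4 -> clock=11. purged={a.com,b.com}
Op 9: insert a.com -> 10.0.0.4 (expiry=11+6=17). clock=11
Op 10: insert a.com -> 10.0.0.2 (expiry=11+3=14). clock=11
Op 11: tick 1 -> clock=12.
Op 12: tick 1 -> clock=13.
Op 13: insert b.com -> 10.0.0.1 (expiry=13+6=19). clock=13
Op 14: tick 4 -> clock=17. purged={a.com}
Op 15: tick 2 -> clock=19. purged={b.com}
Op 16: insert b.com -> 10.0.0.2 (expiry=19+3=22). clock=19
Op 17: insert b.com -> 10.0.0.4 (expiry=19+8=27). clock=19
Op 18: tick 3 -> clock=22.
Op 19: insert a.com -> 10.0.0.4 (expiry=22+3=25). clock=22
Op 20: insert a.com -> 10.0.0.4 (expiry=22+8=30). clock=22
Op 21: insert b.com -> 10.0.0.3 (expiry=22+4=26). clock=22
Op 22: tick 1 -> clock=23.
Op 23: insert b.com -> 10.0.0.4 (expiry=23+5=28). clock=23
Op 24: tick 2 -> clock=25.
Op 25: insert a.com -> 10.0.0.3 (expiry=25+2=27). clock=25
Op 26: tick 2 -> clock=27. purged={a.com}
Op 27: tick 4 -> clock=31. purged={b.com}
Op 28: tick 3 -> clock=34.
Op 29: insert a.com -> 10.0.0.1 (expiry=34+7=41). clock=34
Op 30: tick 3 -> clock=37.
Final cache (unexpired): {a.com} -> size=1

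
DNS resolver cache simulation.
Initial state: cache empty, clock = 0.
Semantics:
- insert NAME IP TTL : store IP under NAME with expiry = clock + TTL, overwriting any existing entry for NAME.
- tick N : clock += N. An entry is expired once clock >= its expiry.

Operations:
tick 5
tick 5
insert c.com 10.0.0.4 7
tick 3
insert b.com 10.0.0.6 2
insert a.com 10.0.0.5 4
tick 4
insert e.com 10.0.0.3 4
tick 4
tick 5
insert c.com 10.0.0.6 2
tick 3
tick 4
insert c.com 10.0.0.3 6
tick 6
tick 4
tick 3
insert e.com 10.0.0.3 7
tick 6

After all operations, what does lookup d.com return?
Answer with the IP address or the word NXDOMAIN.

Answer: NXDOMAIN

Derivation:
Op 1: tick 5 -> clock=5.
Op 2: tick 5 -> clock=10.
Op 3: insert c.com -> 10.0.0.4 (expiry=10+7=17). clock=10
Op 4: tick 3 -> clock=13.
Op 5: insert b.com -> 10.0.0.6 (expiry=13+2=15). clock=13
Op 6: insert a.com -> 10.0.0.5 (expiry=13+4=17). clock=13
Op 7: tick 4 -> clock=17. purged={a.com,b.com,c.com}
Op 8: insert e.com -> 10.0.0.3 (expiry=17+4=21). clock=17
Op 9: tick 4 -> clock=21. purged={e.com}
Op 10: tick 5 -> clock=26.
Op 11: insert c.com -> 10.0.0.6 (expiry=26+2=28). clock=26
Op 12: tick 3 -> clock=29. purged={c.com}
Op 13: tick 4 -> clock=33.
Op 14: insert c.com -> 10.0.0.3 (expiry=33+6=39). clock=33
Op 15: tick 6 -> clock=39. purged={c.com}
Op 16: tick 4 -> clock=43.
Op 17: tick 3 -> clock=46.
Op 18: insert e.com -> 10.0.0.3 (expiry=46+7=53). clock=46
Op 19: tick 6 -> clock=52.
lookup d.com: not in cache (expired or never inserted)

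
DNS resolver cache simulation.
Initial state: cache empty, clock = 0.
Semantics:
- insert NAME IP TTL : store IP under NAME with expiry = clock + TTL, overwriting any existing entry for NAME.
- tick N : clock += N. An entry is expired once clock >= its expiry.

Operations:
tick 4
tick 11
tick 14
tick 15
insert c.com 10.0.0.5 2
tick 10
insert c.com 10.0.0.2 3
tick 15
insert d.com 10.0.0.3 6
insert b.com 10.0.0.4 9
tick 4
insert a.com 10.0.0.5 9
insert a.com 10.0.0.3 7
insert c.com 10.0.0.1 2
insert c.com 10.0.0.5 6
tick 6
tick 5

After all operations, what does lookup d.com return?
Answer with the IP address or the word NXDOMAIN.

Answer: NXDOMAIN

Derivation:
Op 1: tick 4 -> clock=4.
Op 2: tick 11 -> clock=15.
Op 3: tick 14 -> clock=29.
Op 4: tick 15 -> clock=44.
Op 5: insert c.com -> 10.0.0.5 (expiry=44+2=46). clock=44
Op 6: tick 10 -> clock=54. purged={c.com}
Op 7: insert c.com -> 10.0.0.2 (expiry=54+3=57). clock=54
Op 8: tick 15 -> clock=69. purged={c.com}
Op 9: insert d.com -> 10.0.0.3 (expiry=69+6=75). clock=69
Op 10: insert b.com -> 10.0.0.4 (expiry=69+9=78). clock=69
Op 11: tick 4 -> clock=73.
Op 12: insert a.com -> 10.0.0.5 (expiry=73+9=82). clock=73
Op 13: insert a.com -> 10.0.0.3 (expiry=73+7=80). clock=73
Op 14: insert c.com -> 10.0.0.1 (expiry=73+2=75). clock=73
Op 15: insert c.com -> 10.0.0.5 (expiry=73+6=79). clock=73
Op 16: tick 6 -> clock=79. purged={b.com,c.com,d.com}
Op 17: tick 5 -> clock=84. purged={a.com}
lookup d.com: not in cache (expired or never inserted)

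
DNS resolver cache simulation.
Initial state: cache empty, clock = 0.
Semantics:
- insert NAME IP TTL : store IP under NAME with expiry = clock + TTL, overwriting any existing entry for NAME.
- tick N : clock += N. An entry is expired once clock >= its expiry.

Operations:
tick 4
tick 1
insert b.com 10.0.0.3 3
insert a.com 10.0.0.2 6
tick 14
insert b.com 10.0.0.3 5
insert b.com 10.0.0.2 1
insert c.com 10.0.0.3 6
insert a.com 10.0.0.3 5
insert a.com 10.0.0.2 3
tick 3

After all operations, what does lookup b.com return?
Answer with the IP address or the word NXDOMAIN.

Answer: NXDOMAIN

Derivation:
Op 1: tick 4 -> clock=4.
Op 2: tick 1 -> clock=5.
Op 3: insert b.com -> 10.0.0.3 (expiry=5+3=8). clock=5
Op 4: insert a.com -> 10.0.0.2 (expiry=5+6=11). clock=5
Op 5: tick 14 -> clock=19. purged={a.com,b.com}
Op 6: insert b.com -> 10.0.0.3 (expiry=19+5=24). clock=19
Op 7: insert b.com -> 10.0.0.2 (expiry=19+1=20). clock=19
Op 8: insert c.com -> 10.0.0.3 (expiry=19+6=25). clock=19
Op 9: insert a.com -> 10.0.0.3 (expiry=19+5=24). clock=19
Op 10: insert a.com -> 10.0.0.2 (expiry=19+3=22). clock=19
Op 11: tick 3 -> clock=22. purged={a.com,b.com}
lookup b.com: not in cache (expired or never inserted)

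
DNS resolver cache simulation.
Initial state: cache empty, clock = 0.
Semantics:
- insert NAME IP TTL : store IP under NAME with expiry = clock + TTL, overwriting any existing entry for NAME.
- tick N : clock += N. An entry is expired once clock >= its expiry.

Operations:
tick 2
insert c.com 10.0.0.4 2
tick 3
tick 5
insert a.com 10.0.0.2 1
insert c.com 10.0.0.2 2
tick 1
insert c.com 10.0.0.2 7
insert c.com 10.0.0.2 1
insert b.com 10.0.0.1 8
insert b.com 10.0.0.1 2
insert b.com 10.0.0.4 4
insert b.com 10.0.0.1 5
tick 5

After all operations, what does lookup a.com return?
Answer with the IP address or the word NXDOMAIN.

Op 1: tick 2 -> clock=2.
Op 2: insert c.com -> 10.0.0.4 (expiry=2+2=4). clock=2
Op 3: tick 3 -> clock=5. purged={c.com}
Op 4: tick 5 -> clock=10.
Op 5: insert a.com -> 10.0.0.2 (expiry=10+1=11). clock=10
Op 6: insert c.com -> 10.0.0.2 (expiry=10+2=12). clock=10
Op 7: tick 1 -> clock=11. purged={a.com}
Op 8: insert c.com -> 10.0.0.2 (expiry=11+7=18). clock=11
Op 9: insert c.com -> 10.0.0.2 (expiry=11+1=12). clock=11
Op 10: insert b.com -> 10.0.0.1 (expiry=11+8=19). clock=11
Op 11: insert b.com -> 10.0.0.1 (expiry=11+2=13). clock=11
Op 12: insert b.com -> 10.0.0.4 (expiry=11+4=15). clock=11
Op 13: insert b.com -> 10.0.0.1 (expiry=11+5=16). clock=11
Op 14: tick 5 -> clock=16. purged={b.com,c.com}
lookup a.com: not in cache (expired or never inserted)

Answer: NXDOMAIN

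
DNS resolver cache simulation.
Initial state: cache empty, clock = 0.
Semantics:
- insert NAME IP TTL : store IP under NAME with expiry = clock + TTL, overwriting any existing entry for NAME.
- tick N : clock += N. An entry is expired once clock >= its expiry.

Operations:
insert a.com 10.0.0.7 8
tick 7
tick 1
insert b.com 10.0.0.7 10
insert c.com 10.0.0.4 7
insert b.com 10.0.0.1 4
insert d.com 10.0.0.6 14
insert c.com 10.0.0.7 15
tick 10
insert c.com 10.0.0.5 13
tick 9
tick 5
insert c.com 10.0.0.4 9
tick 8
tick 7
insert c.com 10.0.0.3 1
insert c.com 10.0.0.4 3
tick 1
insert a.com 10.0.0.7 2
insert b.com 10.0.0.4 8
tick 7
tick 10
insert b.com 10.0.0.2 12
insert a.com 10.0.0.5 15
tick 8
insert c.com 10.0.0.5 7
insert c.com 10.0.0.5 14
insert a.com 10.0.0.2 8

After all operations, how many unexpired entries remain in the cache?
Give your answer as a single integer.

Answer: 3

Derivation:
Op 1: insert a.com -> 10.0.0.7 (expiry=0+8=8). clock=0
Op 2: tick 7 -> clock=7.
Op 3: tick 1 -> clock=8. purged={a.com}
Op 4: insert b.com -> 10.0.0.7 (expiry=8+10=18). clock=8
Op 5: insert c.com -> 10.0.0.4 (expiry=8+7=15). clock=8
Op 6: insert b.com -> 10.0.0.1 (expiry=8+4=12). clock=8
Op 7: insert d.com -> 10.0.0.6 (expiry=8+14=22). clock=8
Op 8: insert c.com -> 10.0.0.7 (expiry=8+15=23). clock=8
Op 9: tick 10 -> clock=18. purged={b.com}
Op 10: insert c.com -> 10.0.0.5 (expiry=18+13=31). clock=18
Op 11: tick 9 -> clock=27. purged={d.com}
Op 12: tick 5 -> clock=32. purged={c.com}
Op 13: insert c.com -> 10.0.0.4 (expiry=32+9=41). clock=32
Op 14: tick 8 -> clock=40.
Op 15: tick 7 -> clock=47. purged={c.com}
Op 16: insert c.com -> 10.0.0.3 (expiry=47+1=48). clock=47
Op 17: insert c.com -> 10.0.0.4 (expiry=47+3=50). clock=47
Op 18: tick 1 -> clock=48.
Op 19: insert a.com -> 10.0.0.7 (expiry=48+2=50). clock=48
Op 20: insert b.com -> 10.0.0.4 (expiry=48+8=56). clock=48
Op 21: tick 7 -> clock=55. purged={a.com,c.com}
Op 22: tick 10 -> clock=65. purged={b.com}
Op 23: insert b.com -> 10.0.0.2 (expiry=65+12=77). clock=65
Op 24: insert a.com -> 10.0.0.5 (expiry=65+15=80). clock=65
Op 25: tick 8 -> clock=73.
Op 26: insert c.com -> 10.0.0.5 (expiry=73+7=80). clock=73
Op 27: insert c.com -> 10.0.0.5 (expiry=73+14=87). clock=73
Op 28: insert a.com -> 10.0.0.2 (expiry=73+8=81). clock=73
Final cache (unexpired): {a.com,b.com,c.com} -> size=3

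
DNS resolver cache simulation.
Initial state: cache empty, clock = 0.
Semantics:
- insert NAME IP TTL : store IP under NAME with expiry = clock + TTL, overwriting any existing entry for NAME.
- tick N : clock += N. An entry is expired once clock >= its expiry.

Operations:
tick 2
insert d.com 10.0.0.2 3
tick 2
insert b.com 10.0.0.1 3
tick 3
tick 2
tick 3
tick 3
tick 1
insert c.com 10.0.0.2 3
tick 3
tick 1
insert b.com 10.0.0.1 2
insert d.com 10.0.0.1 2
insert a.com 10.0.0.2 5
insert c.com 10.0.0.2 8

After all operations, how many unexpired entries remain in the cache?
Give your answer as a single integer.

Op 1: tick 2 -> clock=2.
Op 2: insert d.com -> 10.0.0.2 (expiry=2+3=5). clock=2
Op 3: tick 2 -> clock=4.
Op 4: insert b.com -> 10.0.0.1 (expiry=4+3=7). clock=4
Op 5: tick 3 -> clock=7. purged={b.com,d.com}
Op 6: tick 2 -> clock=9.
Op 7: tick 3 -> clock=12.
Op 8: tick 3 -> clock=15.
Op 9: tick 1 -> clock=16.
Op 10: insert c.com -> 10.0.0.2 (expiry=16+3=19). clock=16
Op 11: tick 3 -> clock=19. purged={c.com}
Op 12: tick 1 -> clock=20.
Op 13: insert b.com -> 10.0.0.1 (expiry=20+2=22). clock=20
Op 14: insert d.com -> 10.0.0.1 (expiry=20+2=22). clock=20
Op 15: insert a.com -> 10.0.0.2 (expiry=20+5=25). clock=20
Op 16: insert c.com -> 10.0.0.2 (expiry=20+8=28). clock=20
Final cache (unexpired): {a.com,b.com,c.com,d.com} -> size=4

Answer: 4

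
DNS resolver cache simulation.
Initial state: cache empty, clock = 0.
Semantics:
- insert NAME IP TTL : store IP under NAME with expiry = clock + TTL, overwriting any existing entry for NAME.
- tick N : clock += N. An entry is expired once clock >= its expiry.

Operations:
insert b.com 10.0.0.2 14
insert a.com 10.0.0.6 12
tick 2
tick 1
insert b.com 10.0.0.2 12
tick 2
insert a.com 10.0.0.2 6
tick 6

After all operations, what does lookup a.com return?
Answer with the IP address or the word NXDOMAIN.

Answer: NXDOMAIN

Derivation:
Op 1: insert b.com -> 10.0.0.2 (expiry=0+14=14). clock=0
Op 2: insert a.com -> 10.0.0.6 (expiry=0+12=12). clock=0
Op 3: tick 2 -> clock=2.
Op 4: tick 1 -> clock=3.
Op 5: insert b.com -> 10.0.0.2 (expiry=3+12=15). clock=3
Op 6: tick 2 -> clock=5.
Op 7: insert a.com -> 10.0.0.2 (expiry=5+6=11). clock=5
Op 8: tick 6 -> clock=11. purged={a.com}
lookup a.com: not in cache (expired or never inserted)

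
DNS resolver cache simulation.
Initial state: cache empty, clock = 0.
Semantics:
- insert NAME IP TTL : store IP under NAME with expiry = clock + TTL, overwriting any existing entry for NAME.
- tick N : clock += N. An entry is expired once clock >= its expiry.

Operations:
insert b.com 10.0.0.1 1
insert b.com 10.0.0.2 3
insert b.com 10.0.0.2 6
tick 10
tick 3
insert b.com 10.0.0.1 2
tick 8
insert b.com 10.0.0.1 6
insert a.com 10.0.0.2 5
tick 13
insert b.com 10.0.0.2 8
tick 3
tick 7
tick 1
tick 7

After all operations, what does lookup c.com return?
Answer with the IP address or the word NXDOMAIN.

Answer: NXDOMAIN

Derivation:
Op 1: insert b.com -> 10.0.0.1 (expiry=0+1=1). clock=0
Op 2: insert b.com -> 10.0.0.2 (expiry=0+3=3). clock=0
Op 3: insert b.com -> 10.0.0.2 (expiry=0+6=6). clock=0
Op 4: tick 10 -> clock=10. purged={b.com}
Op 5: tick 3 -> clock=13.
Op 6: insert b.com -> 10.0.0.1 (expiry=13+2=15). clock=13
Op 7: tick 8 -> clock=21. purged={b.com}
Op 8: insert b.com -> 10.0.0.1 (expiry=21+6=27). clock=21
Op 9: insert a.com -> 10.0.0.2 (expiry=21+5=26). clock=21
Op 10: tick 13 -> clock=34. purged={a.com,b.com}
Op 11: insert b.com -> 10.0.0.2 (expiry=34+8=42). clock=34
Op 12: tick 3 -> clock=37.
Op 13: tick 7 -> clock=44. purged={b.com}
Op 14: tick 1 -> clock=45.
Op 15: tick 7 -> clock=52.
lookup c.com: not in cache (expired or never inserted)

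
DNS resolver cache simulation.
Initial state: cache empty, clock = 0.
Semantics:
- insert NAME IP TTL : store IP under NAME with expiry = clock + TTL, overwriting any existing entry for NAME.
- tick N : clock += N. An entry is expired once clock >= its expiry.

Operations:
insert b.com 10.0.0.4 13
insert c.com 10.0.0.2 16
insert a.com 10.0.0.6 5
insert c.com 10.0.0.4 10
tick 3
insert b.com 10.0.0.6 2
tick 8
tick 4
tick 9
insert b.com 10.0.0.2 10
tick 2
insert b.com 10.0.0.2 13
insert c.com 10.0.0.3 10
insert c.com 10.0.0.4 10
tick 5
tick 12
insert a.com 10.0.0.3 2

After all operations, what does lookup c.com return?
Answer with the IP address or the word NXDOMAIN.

Op 1: insert b.com -> 10.0.0.4 (expiry=0+13=13). clock=0
Op 2: insert c.com -> 10.0.0.2 (expiry=0+16=16). clock=0
Op 3: insert a.com -> 10.0.0.6 (expiry=0+5=5). clock=0
Op 4: insert c.com -> 10.0.0.4 (expiry=0+10=10). clock=0
Op 5: tick 3 -> clock=3.
Op 6: insert b.com -> 10.0.0.6 (expiry=3+2=5). clock=3
Op 7: tick 8 -> clock=11. purged={a.com,b.com,c.com}
Op 8: tick 4 -> clock=15.
Op 9: tick 9 -> clock=24.
Op 10: insert b.com -> 10.0.0.2 (expiry=24+10=34). clock=24
Op 11: tick 2 -> clock=26.
Op 12: insert b.com -> 10.0.0.2 (expiry=26+13=39). clock=26
Op 13: insert c.com -> 10.0.0.3 (expiry=26+10=36). clock=26
Op 14: insert c.com -> 10.0.0.4 (expiry=26+10=36). clock=26
Op 15: tick 5 -> clock=31.
Op 16: tick 12 -> clock=43. purged={b.com,c.com}
Op 17: insert a.com -> 10.0.0.3 (expiry=43+2=45). clock=43
lookup c.com: not in cache (expired or never inserted)

Answer: NXDOMAIN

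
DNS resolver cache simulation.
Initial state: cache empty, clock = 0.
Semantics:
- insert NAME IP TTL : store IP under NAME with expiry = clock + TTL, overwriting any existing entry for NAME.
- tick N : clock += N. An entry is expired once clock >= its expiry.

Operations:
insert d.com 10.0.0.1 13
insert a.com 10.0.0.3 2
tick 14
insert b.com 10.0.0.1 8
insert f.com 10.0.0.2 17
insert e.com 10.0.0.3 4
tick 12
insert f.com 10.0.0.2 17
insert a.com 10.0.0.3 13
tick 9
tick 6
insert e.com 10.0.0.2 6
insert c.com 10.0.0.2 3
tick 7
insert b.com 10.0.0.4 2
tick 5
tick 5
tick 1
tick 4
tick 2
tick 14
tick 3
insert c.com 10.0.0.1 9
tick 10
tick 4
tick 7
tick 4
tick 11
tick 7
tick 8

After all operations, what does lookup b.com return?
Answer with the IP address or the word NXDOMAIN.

Op 1: insert d.com -> 10.0.0.1 (expiry=0+13=13). clock=0
Op 2: insert a.com -> 10.0.0.3 (expiry=0+2=2). clock=0
Op 3: tick 14 -> clock=14. purged={a.com,d.com}
Op 4: insert b.com -> 10.0.0.1 (expiry=14+8=22). clock=14
Op 5: insert f.com -> 10.0.0.2 (expiry=14+17=31). clock=14
Op 6: insert e.com -> 10.0.0.3 (expiry=14+4=18). clock=14
Op 7: tick 12 -> clock=26. purged={b.com,e.com}
Op 8: insert f.com -> 10.0.0.2 (expiry=26+17=43). clock=26
Op 9: insert a.com -> 10.0.0.3 (expiry=26+13=39). clock=26
Op 10: tick 9 -> clock=35.
Op 11: tick 6 -> clock=41. purged={a.com}
Op 12: insert e.com -> 10.0.0.2 (expiry=41+6=47). clock=41
Op 13: insert c.com -> 10.0.0.2 (expiry=41+3=44). clock=41
Op 14: tick 7 -> clock=48. purged={c.com,e.com,f.com}
Op 15: insert b.com -> 10.0.0.4 (expiry=48+2=50). clock=48
Op 16: tick 5 -> clock=53. purged={b.com}
Op 17: tick 5 -> clock=58.
Op 18: tick 1 -> clock=59.
Op 19: tick 4 -> clock=63.
Op 20: tick 2 -> clock=65.
Op 21: tick 14 -> clock=79.
Op 22: tick 3 -> clock=82.
Op 23: insert c.com -> 10.0.0.1 (expiry=82+9=91). clock=82
Op 24: tick 10 -> clock=92. purged={c.com}
Op 25: tick 4 -> clock=96.
Op 26: tick 7 -> clock=103.
Op 27: tick 4 -> clock=107.
Op 28: tick 11 -> clock=118.
Op 29: tick 7 -> clock=125.
Op 30: tick 8 -> clock=133.
lookup b.com: not in cache (expired or never inserted)

Answer: NXDOMAIN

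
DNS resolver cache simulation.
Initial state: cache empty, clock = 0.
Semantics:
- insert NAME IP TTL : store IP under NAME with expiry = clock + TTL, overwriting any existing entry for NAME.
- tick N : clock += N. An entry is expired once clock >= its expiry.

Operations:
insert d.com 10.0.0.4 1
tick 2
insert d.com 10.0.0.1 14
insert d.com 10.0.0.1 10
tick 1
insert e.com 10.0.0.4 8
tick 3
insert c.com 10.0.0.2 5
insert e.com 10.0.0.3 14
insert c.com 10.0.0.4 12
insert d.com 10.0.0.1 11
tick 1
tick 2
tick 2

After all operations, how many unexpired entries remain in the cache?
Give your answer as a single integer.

Op 1: insert d.com -> 10.0.0.4 (expiry=0+1=1). clock=0
Op 2: tick 2 -> clock=2. purged={d.com}
Op 3: insert d.com -> 10.0.0.1 (expiry=2+14=16). clock=2
Op 4: insert d.com -> 10.0.0.1 (expiry=2+10=12). clock=2
Op 5: tick 1 -> clock=3.
Op 6: insert e.com -> 10.0.0.4 (expiry=3+8=11). clock=3
Op 7: tick 3 -> clock=6.
Op 8: insert c.com -> 10.0.0.2 (expiry=6+5=11). clock=6
Op 9: insert e.com -> 10.0.0.3 (expiry=6+14=20). clock=6
Op 10: insert c.com -> 10.0.0.4 (expiry=6+12=18). clock=6
Op 11: insert d.com -> 10.0.0.1 (expiry=6+11=17). clock=6
Op 12: tick 1 -> clock=7.
Op 13: tick 2 -> clock=9.
Op 14: tick 2 -> clock=11.
Final cache (unexpired): {c.com,d.com,e.com} -> size=3

Answer: 3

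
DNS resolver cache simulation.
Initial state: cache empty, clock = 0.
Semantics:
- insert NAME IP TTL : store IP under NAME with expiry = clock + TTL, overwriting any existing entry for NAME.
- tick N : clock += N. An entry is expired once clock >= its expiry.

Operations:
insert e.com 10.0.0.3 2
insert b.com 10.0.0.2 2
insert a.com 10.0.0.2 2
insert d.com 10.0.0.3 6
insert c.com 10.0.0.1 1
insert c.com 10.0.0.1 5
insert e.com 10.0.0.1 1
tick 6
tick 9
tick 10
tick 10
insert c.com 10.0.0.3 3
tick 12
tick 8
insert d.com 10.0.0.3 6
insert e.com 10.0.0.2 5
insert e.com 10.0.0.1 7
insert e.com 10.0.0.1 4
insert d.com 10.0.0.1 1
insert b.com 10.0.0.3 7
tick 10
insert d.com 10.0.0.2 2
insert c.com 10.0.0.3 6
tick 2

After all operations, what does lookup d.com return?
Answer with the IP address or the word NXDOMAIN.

Answer: NXDOMAIN

Derivation:
Op 1: insert e.com -> 10.0.0.3 (expiry=0+2=2). clock=0
Op 2: insert b.com -> 10.0.0.2 (expiry=0+2=2). clock=0
Op 3: insert a.com -> 10.0.0.2 (expiry=0+2=2). clock=0
Op 4: insert d.com -> 10.0.0.3 (expiry=0+6=6). clock=0
Op 5: insert c.com -> 10.0.0.1 (expiry=0+1=1). clock=0
Op 6: insert c.com -> 10.0.0.1 (expiry=0+5=5). clock=0
Op 7: insert e.com -> 10.0.0.1 (expiry=0+1=1). clock=0
Op 8: tick 6 -> clock=6. purged={a.com,b.com,c.com,d.com,e.com}
Op 9: tick 9 -> clock=15.
Op 10: tick 10 -> clock=25.
Op 11: tick 10 -> clock=35.
Op 12: insert c.com -> 10.0.0.3 (expiry=35+3=38). clock=35
Op 13: tick 12 -> clock=47. purged={c.com}
Op 14: tick 8 -> clock=55.
Op 15: insert d.com -> 10.0.0.3 (expiry=55+6=61). clock=55
Op 16: insert e.com -> 10.0.0.2 (expiry=55+5=60). clock=55
Op 17: insert e.com -> 10.0.0.1 (expiry=55+7=62). clock=55
Op 18: insert e.com -> 10.0.0.1 (expiry=55+4=59). clock=55
Op 19: insert d.com -> 10.0.0.1 (expiry=55+1=56). clock=55
Op 20: insert b.com -> 10.0.0.3 (expiry=55+7=62). clock=55
Op 21: tick 10 -> clock=65. purged={b.com,d.com,e.com}
Op 22: insert d.com -> 10.0.0.2 (expiry=65+2=67). clock=65
Op 23: insert c.com -> 10.0.0.3 (expiry=65+6=71). clock=65
Op 24: tick 2 -> clock=67. purged={d.com}
lookup d.com: not in cache (expired or never inserted)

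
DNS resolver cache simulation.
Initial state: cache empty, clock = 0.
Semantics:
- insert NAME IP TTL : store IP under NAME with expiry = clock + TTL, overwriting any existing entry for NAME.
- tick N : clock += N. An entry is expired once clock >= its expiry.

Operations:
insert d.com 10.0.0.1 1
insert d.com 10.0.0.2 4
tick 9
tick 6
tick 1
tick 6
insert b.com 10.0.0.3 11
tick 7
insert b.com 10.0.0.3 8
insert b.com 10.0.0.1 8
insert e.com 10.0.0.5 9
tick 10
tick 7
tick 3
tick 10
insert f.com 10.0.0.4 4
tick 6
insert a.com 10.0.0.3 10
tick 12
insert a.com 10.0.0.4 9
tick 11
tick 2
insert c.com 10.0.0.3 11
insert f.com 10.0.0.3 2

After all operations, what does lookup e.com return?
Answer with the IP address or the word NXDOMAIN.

Answer: NXDOMAIN

Derivation:
Op 1: insert d.com -> 10.0.0.1 (expiry=0+1=1). clock=0
Op 2: insert d.com -> 10.0.0.2 (expiry=0+4=4). clock=0
Op 3: tick 9 -> clock=9. purged={d.com}
Op 4: tick 6 -> clock=15.
Op 5: tick 1 -> clock=16.
Op 6: tick 6 -> clock=22.
Op 7: insert b.com -> 10.0.0.3 (expiry=22+11=33). clock=22
Op 8: tick 7 -> clock=29.
Op 9: insert b.com -> 10.0.0.3 (expiry=29+8=37). clock=29
Op 10: insert b.com -> 10.0.0.1 (expiry=29+8=37). clock=29
Op 11: insert e.com -> 10.0.0.5 (expiry=29+9=38). clock=29
Op 12: tick 10 -> clock=39. purged={b.com,e.com}
Op 13: tick 7 -> clock=46.
Op 14: tick 3 -> clock=49.
Op 15: tick 10 -> clock=59.
Op 16: insert f.com -> 10.0.0.4 (expiry=59+4=63). clock=59
Op 17: tick 6 -> clock=65. purged={f.com}
Op 18: insert a.com -> 10.0.0.3 (expiry=65+10=75). clock=65
Op 19: tick 12 -> clock=77. purged={a.com}
Op 20: insert a.com -> 10.0.0.4 (expiry=77+9=86). clock=77
Op 21: tick 11 -> clock=88. purged={a.com}
Op 22: tick 2 -> clock=90.
Op 23: insert c.com -> 10.0.0.3 (expiry=90+11=101). clock=90
Op 24: insert f.com -> 10.0.0.3 (expiry=90+2=92). clock=90
lookup e.com: not in cache (expired or never inserted)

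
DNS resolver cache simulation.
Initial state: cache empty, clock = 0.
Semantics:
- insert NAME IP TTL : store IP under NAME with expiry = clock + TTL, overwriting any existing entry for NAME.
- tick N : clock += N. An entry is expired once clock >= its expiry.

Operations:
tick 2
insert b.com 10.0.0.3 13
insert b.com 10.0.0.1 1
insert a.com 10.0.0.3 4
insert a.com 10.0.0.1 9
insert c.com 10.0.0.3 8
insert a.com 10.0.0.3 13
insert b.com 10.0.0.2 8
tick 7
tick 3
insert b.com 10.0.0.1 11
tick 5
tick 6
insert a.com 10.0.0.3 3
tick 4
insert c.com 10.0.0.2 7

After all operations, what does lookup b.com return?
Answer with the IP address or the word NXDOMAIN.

Op 1: tick 2 -> clock=2.
Op 2: insert b.com -> 10.0.0.3 (expiry=2+13=15). clock=2
Op 3: insert b.com -> 10.0.0.1 (expiry=2+1=3). clock=2
Op 4: insert a.com -> 10.0.0.3 (expiry=2+4=6). clock=2
Op 5: insert a.com -> 10.0.0.1 (expiry=2+9=11). clock=2
Op 6: insert c.com -> 10.0.0.3 (expiry=2+8=10). clock=2
Op 7: insert a.com -> 10.0.0.3 (expiry=2+13=15). clock=2
Op 8: insert b.com -> 10.0.0.2 (expiry=2+8=10). clock=2
Op 9: tick 7 -> clock=9.
Op 10: tick 3 -> clock=12. purged={b.com,c.com}
Op 11: insert b.com -> 10.0.0.1 (expiry=12+11=23). clock=12
Op 12: tick 5 -> clock=17. purged={a.com}
Op 13: tick 6 -> clock=23. purged={b.com}
Op 14: insert a.com -> 10.0.0.3 (expiry=23+3=26). clock=23
Op 15: tick 4 -> clock=27. purged={a.com}
Op 16: insert c.com -> 10.0.0.2 (expiry=27+7=34). clock=27
lookup b.com: not in cache (expired or never inserted)

Answer: NXDOMAIN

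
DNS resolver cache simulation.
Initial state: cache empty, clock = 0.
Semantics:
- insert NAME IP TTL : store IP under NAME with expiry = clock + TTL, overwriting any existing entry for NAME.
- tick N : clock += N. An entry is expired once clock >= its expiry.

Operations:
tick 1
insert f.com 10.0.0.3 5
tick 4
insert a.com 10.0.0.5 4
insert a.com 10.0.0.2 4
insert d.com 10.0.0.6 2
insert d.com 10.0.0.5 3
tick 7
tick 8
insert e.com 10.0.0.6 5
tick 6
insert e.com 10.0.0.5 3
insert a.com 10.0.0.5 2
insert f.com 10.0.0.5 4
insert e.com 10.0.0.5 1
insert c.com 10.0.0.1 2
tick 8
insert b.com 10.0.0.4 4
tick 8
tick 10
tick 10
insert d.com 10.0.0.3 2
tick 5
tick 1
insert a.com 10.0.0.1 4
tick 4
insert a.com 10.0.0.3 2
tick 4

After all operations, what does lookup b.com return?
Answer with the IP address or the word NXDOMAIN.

Op 1: tick 1 -> clock=1.
Op 2: insert f.com -> 10.0.0.3 (expiry=1+5=6). clock=1
Op 3: tick 4 -> clock=5.
Op 4: insert a.com -> 10.0.0.5 (expiry=5+4=9). clock=5
Op 5: insert a.com -> 10.0.0.2 (expiry=5+4=9). clock=5
Op 6: insert d.com -> 10.0.0.6 (expiry=5+2=7). clock=5
Op 7: insert d.com -> 10.0.0.5 (expiry=5+3=8). clock=5
Op 8: tick 7 -> clock=12. purged={a.com,d.com,f.com}
Op 9: tick 8 -> clock=20.
Op 10: insert e.com -> 10.0.0.6 (expiry=20+5=25). clock=20
Op 11: tick 6 -> clock=26. purged={e.com}
Op 12: insert e.com -> 10.0.0.5 (expiry=26+3=29). clock=26
Op 13: insert a.com -> 10.0.0.5 (expiry=26+2=28). clock=26
Op 14: insert f.com -> 10.0.0.5 (expiry=26+4=30). clock=26
Op 15: insert e.com -> 10.0.0.5 (expiry=26+1=27). clock=26
Op 16: insert c.com -> 10.0.0.1 (expiry=26+2=28). clock=26
Op 17: tick 8 -> clock=34. purged={a.com,c.com,e.com,f.com}
Op 18: insert b.com -> 10.0.0.4 (expiry=34+4=38). clock=34
Op 19: tick 8 -> clock=42. purged={b.com}
Op 20: tick 10 -> clock=52.
Op 21: tick 10 -> clock=62.
Op 22: insert d.com -> 10.0.0.3 (expiry=62+2=64). clock=62
Op 23: tick 5 -> clock=67. purged={d.com}
Op 24: tick 1 -> clock=68.
Op 25: insert a.com -> 10.0.0.1 (expiry=68+4=72). clock=68
Op 26: tick 4 -> clock=72. purged={a.com}
Op 27: insert a.com -> 10.0.0.3 (expiry=72+2=74). clock=72
Op 28: tick 4 -> clock=76. purged={a.com}
lookup b.com: not in cache (expired or never inserted)

Answer: NXDOMAIN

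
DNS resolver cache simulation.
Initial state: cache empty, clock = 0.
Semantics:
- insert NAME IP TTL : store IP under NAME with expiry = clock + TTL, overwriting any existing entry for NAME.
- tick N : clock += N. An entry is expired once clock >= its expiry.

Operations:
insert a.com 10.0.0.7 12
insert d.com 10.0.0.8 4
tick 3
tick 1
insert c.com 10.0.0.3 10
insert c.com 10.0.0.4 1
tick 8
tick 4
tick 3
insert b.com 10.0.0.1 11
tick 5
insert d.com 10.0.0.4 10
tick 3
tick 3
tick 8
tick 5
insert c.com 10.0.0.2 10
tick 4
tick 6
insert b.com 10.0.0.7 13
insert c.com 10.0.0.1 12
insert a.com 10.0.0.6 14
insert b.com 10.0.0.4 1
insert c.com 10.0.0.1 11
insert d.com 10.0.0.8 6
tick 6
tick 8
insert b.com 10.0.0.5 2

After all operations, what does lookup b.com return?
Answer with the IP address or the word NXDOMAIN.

Op 1: insert a.com -> 10.0.0.7 (expiry=0+12=12). clock=0
Op 2: insert d.com -> 10.0.0.8 (expiry=0+4=4). clock=0
Op 3: tick 3 -> clock=3.
Op 4: tick 1 -> clock=4. purged={d.com}
Op 5: insert c.com -> 10.0.0.3 (expiry=4+10=14). clock=4
Op 6: insert c.com -> 10.0.0.4 (expiry=4+1=5). clock=4
Op 7: tick 8 -> clock=12. purged={a.com,c.com}
Op 8: tick 4 -> clock=16.
Op 9: tick 3 -> clock=19.
Op 10: insert b.com -> 10.0.0.1 (expiry=19+11=30). clock=19
Op 11: tick 5 -> clock=24.
Op 12: insert d.com -> 10.0.0.4 (expiry=24+10=34). clock=24
Op 13: tick 3 -> clock=27.
Op 14: tick 3 -> clock=30. purged={b.com}
Op 15: tick 8 -> clock=38. purged={d.com}
Op 16: tick 5 -> clock=43.
Op 17: insert c.com -> 10.0.0.2 (expiry=43+10=53). clock=43
Op 18: tick 4 -> clock=47.
Op 19: tick 6 -> clock=53. purged={c.com}
Op 20: insert b.com -> 10.0.0.7 (expiry=53+13=66). clock=53
Op 21: insert c.com -> 10.0.0.1 (expiry=53+12=65). clock=53
Op 22: insert a.com -> 10.0.0.6 (expiry=53+14=67). clock=53
Op 23: insert b.com -> 10.0.0.4 (expiry=53+1=54). clock=53
Op 24: insert c.com -> 10.0.0.1 (expiry=53+11=64). clock=53
Op 25: insert d.com -> 10.0.0.8 (expiry=53+6=59). clock=53
Op 26: tick 6 -> clock=59. purged={b.com,d.com}
Op 27: tick 8 -> clock=67. purged={a.com,c.com}
Op 28: insert b.com -> 10.0.0.5 (expiry=67+2=69). clock=67
lookup b.com: present, ip=10.0.0.5 expiry=69 > clock=67

Answer: 10.0.0.5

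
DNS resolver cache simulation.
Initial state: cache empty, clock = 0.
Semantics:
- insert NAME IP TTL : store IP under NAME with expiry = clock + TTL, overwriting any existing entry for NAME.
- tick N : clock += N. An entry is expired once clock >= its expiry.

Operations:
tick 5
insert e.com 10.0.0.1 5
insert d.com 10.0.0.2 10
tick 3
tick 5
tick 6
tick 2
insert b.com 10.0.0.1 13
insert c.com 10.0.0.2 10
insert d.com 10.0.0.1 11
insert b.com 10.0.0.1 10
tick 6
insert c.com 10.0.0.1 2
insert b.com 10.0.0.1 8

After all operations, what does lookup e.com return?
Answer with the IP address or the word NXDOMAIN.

Op 1: tick 5 -> clock=5.
Op 2: insert e.com -> 10.0.0.1 (expiry=5+5=10). clock=5
Op 3: insert d.com -> 10.0.0.2 (expiry=5+10=15). clock=5
Op 4: tick 3 -> clock=8.
Op 5: tick 5 -> clock=13. purged={e.com}
Op 6: tick 6 -> clock=19. purged={d.com}
Op 7: tick 2 -> clock=21.
Op 8: insert b.com -> 10.0.0.1 (expiry=21+13=34). clock=21
Op 9: insert c.com -> 10.0.0.2 (expiry=21+10=31). clock=21
Op 10: insert d.com -> 10.0.0.1 (expiry=21+11=32). clock=21
Op 11: insert b.com -> 10.0.0.1 (expiry=21+10=31). clock=21
Op 12: tick 6 -> clock=27.
Op 13: insert c.com -> 10.0.0.1 (expiry=27+2=29). clock=27
Op 14: insert b.com -> 10.0.0.1 (expiry=27+8=35). clock=27
lookup e.com: not in cache (expired or never inserted)

Answer: NXDOMAIN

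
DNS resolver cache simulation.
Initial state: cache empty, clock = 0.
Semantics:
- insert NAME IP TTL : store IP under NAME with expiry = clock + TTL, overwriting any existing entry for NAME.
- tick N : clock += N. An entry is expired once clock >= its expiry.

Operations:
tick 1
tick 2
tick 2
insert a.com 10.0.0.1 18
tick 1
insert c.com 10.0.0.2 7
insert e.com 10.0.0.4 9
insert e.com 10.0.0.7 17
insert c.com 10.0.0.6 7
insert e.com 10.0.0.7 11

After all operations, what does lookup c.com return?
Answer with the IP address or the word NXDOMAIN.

Op 1: tick 1 -> clock=1.
Op 2: tick 2 -> clock=3.
Op 3: tick 2 -> clock=5.
Op 4: insert a.com -> 10.0.0.1 (expiry=5+18=23). clock=5
Op 5: tick 1 -> clock=6.
Op 6: insert c.com -> 10.0.0.2 (expiry=6+7=13). clock=6
Op 7: insert e.com -> 10.0.0.4 (expiry=6+9=15). clock=6
Op 8: insert e.com -> 10.0.0.7 (expiry=6+17=23). clock=6
Op 9: insert c.com -> 10.0.0.6 (expiry=6+7=13). clock=6
Op 10: insert e.com -> 10.0.0.7 (expiry=6+11=17). clock=6
lookup c.com: present, ip=10.0.0.6 expiry=13 > clock=6

Answer: 10.0.0.6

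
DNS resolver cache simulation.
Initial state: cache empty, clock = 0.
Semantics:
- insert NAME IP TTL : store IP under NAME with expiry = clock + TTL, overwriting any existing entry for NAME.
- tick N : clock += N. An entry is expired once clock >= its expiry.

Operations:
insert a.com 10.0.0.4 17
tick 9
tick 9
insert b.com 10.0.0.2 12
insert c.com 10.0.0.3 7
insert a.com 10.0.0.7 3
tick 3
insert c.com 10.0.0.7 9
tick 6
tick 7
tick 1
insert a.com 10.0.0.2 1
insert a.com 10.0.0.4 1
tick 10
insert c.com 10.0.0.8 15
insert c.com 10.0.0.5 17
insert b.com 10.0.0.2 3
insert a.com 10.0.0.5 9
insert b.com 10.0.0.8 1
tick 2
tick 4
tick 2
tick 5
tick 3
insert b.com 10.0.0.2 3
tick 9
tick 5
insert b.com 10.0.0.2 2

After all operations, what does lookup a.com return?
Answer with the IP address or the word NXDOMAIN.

Answer: NXDOMAIN

Derivation:
Op 1: insert a.com -> 10.0.0.4 (expiry=0+17=17). clock=0
Op 2: tick 9 -> clock=9.
Op 3: tick 9 -> clock=18. purged={a.com}
Op 4: insert b.com -> 10.0.0.2 (expiry=18+12=30). clock=18
Op 5: insert c.com -> 10.0.0.3 (expiry=18+7=25). clock=18
Op 6: insert a.com -> 10.0.0.7 (expiry=18+3=21). clock=18
Op 7: tick 3 -> clock=21. purged={a.com}
Op 8: insert c.com -> 10.0.0.7 (expiry=21+9=30). clock=21
Op 9: tick 6 -> clock=27.
Op 10: tick 7 -> clock=34. purged={b.com,c.com}
Op 11: tick 1 -> clock=35.
Op 12: insert a.com -> 10.0.0.2 (expiry=35+1=36). clock=35
Op 13: insert a.com -> 10.0.0.4 (expiry=35+1=36). clock=35
Op 14: tick 10 -> clock=45. purged={a.com}
Op 15: insert c.com -> 10.0.0.8 (expiry=45+15=60). clock=45
Op 16: insert c.com -> 10.0.0.5 (expiry=45+17=62). clock=45
Op 17: insert b.com -> 10.0.0.2 (expiry=45+3=48). clock=45
Op 18: insert a.com -> 10.0.0.5 (expiry=45+9=54). clock=45
Op 19: insert b.com -> 10.0.0.8 (expiry=45+1=46). clock=45
Op 20: tick 2 -> clock=47. purged={b.com}
Op 21: tick 4 -> clock=51.
Op 22: tick 2 -> clock=53.
Op 23: tick 5 -> clock=58. purged={a.com}
Op 24: tick 3 -> clock=61.
Op 25: insert b.com -> 10.0.0.2 (expiry=61+3=64). clock=61
Op 26: tick 9 -> clock=70. purged={b.com,c.com}
Op 27: tick 5 -> clock=75.
Op 28: insert b.com -> 10.0.0.2 (expiry=75+2=77). clock=75
lookup a.com: not in cache (expired or never inserted)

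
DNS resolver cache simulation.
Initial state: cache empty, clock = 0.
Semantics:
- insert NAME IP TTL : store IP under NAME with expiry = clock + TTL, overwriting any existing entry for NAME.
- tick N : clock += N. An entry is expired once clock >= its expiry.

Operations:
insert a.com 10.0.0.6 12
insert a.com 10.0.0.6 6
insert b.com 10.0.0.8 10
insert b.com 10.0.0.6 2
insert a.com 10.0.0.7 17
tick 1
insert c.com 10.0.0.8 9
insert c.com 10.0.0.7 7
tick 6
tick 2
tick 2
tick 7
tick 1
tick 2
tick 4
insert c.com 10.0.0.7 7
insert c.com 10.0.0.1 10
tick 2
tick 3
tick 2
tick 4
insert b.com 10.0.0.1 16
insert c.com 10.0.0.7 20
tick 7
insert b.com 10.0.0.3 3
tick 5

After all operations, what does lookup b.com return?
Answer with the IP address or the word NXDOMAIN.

Answer: NXDOMAIN

Derivation:
Op 1: insert a.com -> 10.0.0.6 (expiry=0+12=12). clock=0
Op 2: insert a.com -> 10.0.0.6 (expiry=0+6=6). clock=0
Op 3: insert b.com -> 10.0.0.8 (expiry=0+10=10). clock=0
Op 4: insert b.com -> 10.0.0.6 (expiry=0+2=2). clock=0
Op 5: insert a.com -> 10.0.0.7 (expiry=0+17=17). clock=0
Op 6: tick 1 -> clock=1.
Op 7: insert c.com -> 10.0.0.8 (expiry=1+9=10). clock=1
Op 8: insert c.com -> 10.0.0.7 (expiry=1+7=8). clock=1
Op 9: tick 6 -> clock=7. purged={b.com}
Op 10: tick 2 -> clock=9. purged={c.com}
Op 11: tick 2 -> clock=11.
Op 12: tick 7 -> clock=18. purged={a.com}
Op 13: tick 1 -> clock=19.
Op 14: tick 2 -> clock=21.
Op 15: tick 4 -> clock=25.
Op 16: insert c.com -> 10.0.0.7 (expiry=25+7=32). clock=25
Op 17: insert c.com -> 10.0.0.1 (expiry=25+10=35). clock=25
Op 18: tick 2 -> clock=27.
Op 19: tick 3 -> clock=30.
Op 20: tick 2 -> clock=32.
Op 21: tick 4 -> clock=36. purged={c.com}
Op 22: insert b.com -> 10.0.0.1 (expiry=36+16=52). clock=36
Op 23: insert c.com -> 10.0.0.7 (expiry=36+20=56). clock=36
Op 24: tick 7 -> clock=43.
Op 25: insert b.com -> 10.0.0.3 (expiry=43+3=46). clock=43
Op 26: tick 5 -> clock=48. purged={b.com}
lookup b.com: not in cache (expired or never inserted)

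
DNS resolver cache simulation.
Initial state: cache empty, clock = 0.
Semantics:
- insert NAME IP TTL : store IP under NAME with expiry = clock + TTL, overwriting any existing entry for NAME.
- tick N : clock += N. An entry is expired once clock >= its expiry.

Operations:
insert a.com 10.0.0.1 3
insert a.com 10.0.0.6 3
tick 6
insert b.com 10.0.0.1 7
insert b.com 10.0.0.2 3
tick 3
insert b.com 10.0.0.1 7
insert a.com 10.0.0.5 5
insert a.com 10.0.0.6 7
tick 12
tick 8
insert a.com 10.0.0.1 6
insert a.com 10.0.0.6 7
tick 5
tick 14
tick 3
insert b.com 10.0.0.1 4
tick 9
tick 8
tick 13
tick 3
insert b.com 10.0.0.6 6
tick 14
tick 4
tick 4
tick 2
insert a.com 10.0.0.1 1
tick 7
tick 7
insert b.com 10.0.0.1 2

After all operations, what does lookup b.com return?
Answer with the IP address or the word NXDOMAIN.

Answer: 10.0.0.1

Derivation:
Op 1: insert a.com -> 10.0.0.1 (expiry=0+3=3). clock=0
Op 2: insert a.com -> 10.0.0.6 (expiry=0+3=3). clock=0
Op 3: tick 6 -> clock=6. purged={a.com}
Op 4: insert b.com -> 10.0.0.1 (expiry=6+7=13). clock=6
Op 5: insert b.com -> 10.0.0.2 (expiry=6+3=9). clock=6
Op 6: tick 3 -> clock=9. purged={b.com}
Op 7: insert b.com -> 10.0.0.1 (expiry=9+7=16). clock=9
Op 8: insert a.com -> 10.0.0.5 (expiry=9+5=14). clock=9
Op 9: insert a.com -> 10.0.0.6 (expiry=9+7=16). clock=9
Op 10: tick 12 -> clock=21. purged={a.com,b.com}
Op 11: tick 8 -> clock=29.
Op 12: insert a.com -> 10.0.0.1 (expiry=29+6=35). clock=29
Op 13: insert a.com -> 10.0.0.6 (expiry=29+7=36). clock=29
Op 14: tick 5 -> clock=34.
Op 15: tick 14 -> clock=48. purged={a.com}
Op 16: tick 3 -> clock=51.
Op 17: insert b.com -> 10.0.0.1 (expiry=51+4=55). clock=51
Op 18: tick 9 -> clock=60. purged={b.com}
Op 19: tick 8 -> clock=68.
Op 20: tick 13 -> clock=81.
Op 21: tick 3 -> clock=84.
Op 22: insert b.com -> 10.0.0.6 (expiry=84+6=90). clock=84
Op 23: tick 14 -> clock=98. purged={b.com}
Op 24: tick 4 -> clock=102.
Op 25: tick 4 -> clock=106.
Op 26: tick 2 -> clock=108.
Op 27: insert a.com -> 10.0.0.1 (expiry=108+1=109). clock=108
Op 28: tick 7 -> clock=115. purged={a.com}
Op 29: tick 7 -> clock=122.
Op 30: insert b.com -> 10.0.0.1 (expiry=122+2=124). clock=122
lookup b.com: present, ip=10.0.0.1 expiry=124 > clock=122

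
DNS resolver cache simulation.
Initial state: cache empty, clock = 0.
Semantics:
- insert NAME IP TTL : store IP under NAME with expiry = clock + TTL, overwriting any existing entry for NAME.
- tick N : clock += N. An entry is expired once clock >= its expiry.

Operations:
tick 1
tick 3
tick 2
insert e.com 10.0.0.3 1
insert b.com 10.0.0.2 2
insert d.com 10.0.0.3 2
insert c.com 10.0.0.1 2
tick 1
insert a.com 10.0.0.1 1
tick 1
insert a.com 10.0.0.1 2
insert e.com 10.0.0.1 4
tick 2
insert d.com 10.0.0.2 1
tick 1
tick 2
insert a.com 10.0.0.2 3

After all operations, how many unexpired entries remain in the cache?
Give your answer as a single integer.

Op 1: tick 1 -> clock=1.
Op 2: tick 3 -> clock=4.
Op 3: tick 2 -> clock=6.
Op 4: insert e.com -> 10.0.0.3 (expiry=6+1=7). clock=6
Op 5: insert b.com -> 10.0.0.2 (expiry=6+2=8). clock=6
Op 6: insert d.com -> 10.0.0.3 (expiry=6+2=8). clock=6
Op 7: insert c.com -> 10.0.0.1 (expiry=6+2=8). clock=6
Op 8: tick 1 -> clock=7. purged={e.com}
Op 9: insert a.com -> 10.0.0.1 (expiry=7+1=8). clock=7
Op 10: tick 1 -> clock=8. purged={a.com,b.com,c.com,d.com}
Op 11: insert a.com -> 10.0.0.1 (expiry=8+2=10). clock=8
Op 12: insert e.com -> 10.0.0.1 (expiry=8+4=12). clock=8
Op 13: tick 2 -> clock=10. purged={a.com}
Op 14: insert d.com -> 10.0.0.2 (expiry=10+1=11). clock=10
Op 15: tick 1 -> clock=11. purged={d.com}
Op 16: tick 2 -> clock=13. purged={e.com}
Op 17: insert a.com -> 10.0.0.2 (expiry=13+3=16). clock=13
Final cache (unexpired): {a.com} -> size=1

Answer: 1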